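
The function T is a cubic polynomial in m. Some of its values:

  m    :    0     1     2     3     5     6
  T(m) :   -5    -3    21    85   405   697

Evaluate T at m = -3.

Write T(m) = am³ + bm² + cm + d; the 6 given values yield a linear system in the 4 coefficients.
Solving, T(m) = 3m³ + 2m² - 3m - 5.
Then T(-3) = -59.

-59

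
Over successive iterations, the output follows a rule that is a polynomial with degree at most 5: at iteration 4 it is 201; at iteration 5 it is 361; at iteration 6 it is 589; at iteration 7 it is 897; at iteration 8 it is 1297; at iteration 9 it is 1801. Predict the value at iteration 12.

Write the value at n as u(n).
First differences: 160, 228, 308, 400, 504. Second differences: 68, 80, 92, 104. Third differences: 12, 12, 12.
Level-3 differences are constant, so u has degree 3.
Fitting a degree-3 polynomial gives u(n) = 2n³ + 4n² + 2n + 1.
Then u(12) = 4057.

4057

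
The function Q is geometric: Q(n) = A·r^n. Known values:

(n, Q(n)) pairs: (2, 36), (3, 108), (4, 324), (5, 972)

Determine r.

3

Consecutive ratio: 108/36 = 3, and 324/108 = 3, so r = 3.
Then A·3^2 = 36 gives A = 4, and Q(n) = 4·3^n.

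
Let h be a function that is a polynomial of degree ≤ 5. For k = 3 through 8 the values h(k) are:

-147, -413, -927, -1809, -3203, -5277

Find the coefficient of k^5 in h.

First differences: -266, -514, -882, -1394, -2074. Second differences: -248, -368, -512, -680. Third differences: -120, -144, -168. Fourth differences: -24, -24.
Level-4 differences are constant, so h has degree 4.
Fitting a degree-4 polynomial gives h(k) = -k^4 - 2k³ - 3k² + 4k + 3.
The coefficient of k^5 is 0.

0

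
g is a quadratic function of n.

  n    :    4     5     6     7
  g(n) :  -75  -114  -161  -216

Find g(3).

First differences: -39, -47, -55. Second differences: -8, -8.
Level-2 differences are constant, so g has degree 2.
Fitting a degree-2 polynomial gives g(n) = -4n² - 3n + 1.
Then g(3) = -44.

-44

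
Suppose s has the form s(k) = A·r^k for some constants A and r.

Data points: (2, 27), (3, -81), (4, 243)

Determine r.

Consecutive ratio: -81/27 = -3, and 243/(-81) = -3, so r = -3.
Then A·(-3)^2 = 27 gives A = 3, and s(k) = 3·(-3)^k.

-3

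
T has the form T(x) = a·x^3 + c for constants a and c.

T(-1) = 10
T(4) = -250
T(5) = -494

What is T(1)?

From T(-1) = 10 and T(4) = -250: -1a + c = 10 and 64a + c = -250.
Subtracting: 65a = -260, so a = -4; then c = 10 − (-4)·(-1) = 6.
So T(x) = -4x³ + 6, and T(1) = 2.

2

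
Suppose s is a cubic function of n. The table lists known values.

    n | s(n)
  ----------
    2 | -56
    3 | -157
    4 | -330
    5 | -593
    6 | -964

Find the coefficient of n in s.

First differences: -101, -173, -263, -371. Second differences: -72, -90, -108. Third differences: -18, -18.
Level-3 differences are constant, so s has degree 3.
Fitting a degree-3 polynomial gives s(n) = -3n³ - 9n² + n + 2.
The coefficient of n is 1.

1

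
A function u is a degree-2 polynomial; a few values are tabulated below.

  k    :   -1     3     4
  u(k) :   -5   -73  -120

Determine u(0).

-4

Write u(k) = ak² + bk + c; the 3 given values yield a linear system in the 3 coefficients.
Solving, u(k) = -6k² - 5k - 4.
Then u(0) = -4.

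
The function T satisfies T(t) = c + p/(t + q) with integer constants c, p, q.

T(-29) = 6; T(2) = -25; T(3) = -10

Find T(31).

4

(T(t) − c)(t + q) = p for each data point; the three points give a linear system in c and q, then p follows.
Solving: c = 5, q = -1, p = -30, so T(t) = 5 − 30/(t − 1).
Then T(31) = 5 − 30/30 = 4.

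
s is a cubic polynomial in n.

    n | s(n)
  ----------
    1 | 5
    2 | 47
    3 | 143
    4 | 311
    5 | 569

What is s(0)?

-1

Write s(n) = an³ + bn² + cn + d; the 5 given values yield a linear system in the 4 coefficients.
Solving, s(n) = 3n³ + 9n² - 6n - 1.
Then s(0) = -1.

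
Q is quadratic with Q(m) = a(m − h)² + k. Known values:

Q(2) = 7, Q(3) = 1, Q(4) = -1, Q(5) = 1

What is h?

First differences -6, -2, 2; second difference 4 = 2a, so a = 2.
Expanding, the m-coefficient is −2ah = -4h; matching it to the data gives h = 4, and then k = -1.
So Q(m) = 2(m − 4)² − 1.
Hence h = 4.

4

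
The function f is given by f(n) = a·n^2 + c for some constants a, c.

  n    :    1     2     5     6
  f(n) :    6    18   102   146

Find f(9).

From f(1) = 6 and f(2) = 18: 1a + c = 6 and 4a + c = 18.
Subtracting: 3a = 12, so a = 4; then c = 6 − 4·1 = 2.
So f(n) = 4n² + 2, and f(9) = 326.

326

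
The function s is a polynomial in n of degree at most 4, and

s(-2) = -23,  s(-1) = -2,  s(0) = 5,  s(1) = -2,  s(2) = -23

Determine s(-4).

First differences: 21, 7, -7, -21. Second differences: -14, -14, -14.
Level-2 differences are constant, so s has degree 2.
Fitting a degree-2 polynomial gives s(n) = -7n² + 5.
Then s(-4) = -107.

-107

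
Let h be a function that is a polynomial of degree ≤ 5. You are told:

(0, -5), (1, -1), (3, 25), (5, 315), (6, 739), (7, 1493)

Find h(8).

Write h(m) = am^5 + bm^4 + cm³ + dm² + em + p; the 6 given values yield a linear system in the 6 coefficients.
Solving, the leading coefficient vanishes, and h(m) = m^4 - 3m³ + 2m² + 4m - 5.
Then h(8) = 2715.

2715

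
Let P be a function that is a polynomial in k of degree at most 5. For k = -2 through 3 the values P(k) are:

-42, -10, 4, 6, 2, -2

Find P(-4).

-184

Write P(k) = ak^5 + bk^4 + ck³ + dk² + ek + p; the 6 given values yield a linear system in the 6 coefficients.
Solving, the top 2 coefficients vanish, and P(k) = k³ - 6k² + 7k + 4.
Then P(-4) = -184.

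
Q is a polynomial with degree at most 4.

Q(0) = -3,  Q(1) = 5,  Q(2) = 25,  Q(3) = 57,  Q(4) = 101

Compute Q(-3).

Write Q(n) = an^4 + bn³ + cn² + dn + e; the 5 given values yield a linear system in the 5 coefficients.
Solving, the top 2 coefficients vanish, and Q(n) = 6n² + 2n - 3.
Then Q(-3) = 45.

45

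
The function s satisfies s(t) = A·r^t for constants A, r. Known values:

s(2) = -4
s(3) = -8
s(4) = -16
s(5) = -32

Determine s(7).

Consecutive ratio: -8/(-4) = 2, and -16/(-8) = 2, so r = 2.
Then A·2^2 = -4 gives A = -1, and s(t) = -1·2^t.
s(7) = -1·2^7 = -128.

-128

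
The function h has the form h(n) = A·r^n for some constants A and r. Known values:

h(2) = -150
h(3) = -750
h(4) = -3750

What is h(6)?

-93750

Consecutive ratio: -750/(-150) = 5, and -3750/(-750) = 5, so r = 5.
Then A·5^2 = -150 gives A = -6, and h(n) = -6·5^n.
h(6) = -6·5^6 = -93750.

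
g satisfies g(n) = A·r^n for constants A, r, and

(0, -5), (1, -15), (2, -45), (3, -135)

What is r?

Consecutive ratio: -15/(-5) = 3, and -45/(-15) = 3, so r = 3.
Then A·3^0 = -5 gives A = -5, and g(n) = -5·3^n.

3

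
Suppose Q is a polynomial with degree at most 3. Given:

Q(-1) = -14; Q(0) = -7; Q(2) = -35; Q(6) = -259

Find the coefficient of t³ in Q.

Write Q(t) = at³ + bt² + ct + d; the 4 given values yield a linear system in the 4 coefficients.
Solving, the leading coefficient vanishes, and Q(t) = -7t² - 7.
The coefficient of t³ is 0.

0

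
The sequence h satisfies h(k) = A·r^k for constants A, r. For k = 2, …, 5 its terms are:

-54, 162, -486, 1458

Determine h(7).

13122

Consecutive ratio: 162/(-54) = -3, and -486/162 = -3, so r = -3.
Then A·(-3)^2 = -54 gives A = -6, and h(k) = -6·(-3)^k.
h(7) = -6·(-3)^7 = 13122.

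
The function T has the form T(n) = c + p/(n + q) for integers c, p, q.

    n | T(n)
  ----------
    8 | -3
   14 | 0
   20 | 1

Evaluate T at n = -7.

7

(T(n) − c)(n + q) = p for each data point; the three points give a linear system in c and q, then p follows.
Solving: c = 3, q = -2, p = -36, so T(n) = 3 − 36/(n − 2).
Then T(-7) = 3 − 36/(-9) = 7.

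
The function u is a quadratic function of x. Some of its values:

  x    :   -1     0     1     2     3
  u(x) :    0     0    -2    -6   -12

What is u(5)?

First differences: 0, -2, -4, -6. Second differences: -2, -2, -2.
Level-2 differences are constant, so u has degree 2.
Fitting a degree-2 polynomial gives u(x) = -x² - x.
Then u(5) = -30.

-30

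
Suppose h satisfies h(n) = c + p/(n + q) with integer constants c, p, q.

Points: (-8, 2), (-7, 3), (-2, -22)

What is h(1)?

-7

(h(n) − c)(n + q) = p for each data point; the three points give a linear system in c and q, then p follows.
Solving: c = -2, q = 3, p = -20, so h(n) = -2 − 20/(n + 3).
Then h(1) = -2 − 20/4 = -7.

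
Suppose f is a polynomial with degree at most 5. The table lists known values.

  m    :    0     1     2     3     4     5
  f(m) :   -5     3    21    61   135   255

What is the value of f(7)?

681

First differences: 8, 18, 40, 74, 120. Second differences: 10, 22, 34, 46. Third differences: 12, 12, 12.
Level-3 differences are constant, so f has degree 3.
Fitting a degree-3 polynomial gives f(m) = 2m³ - m² + 7m - 5.
Then f(7) = 681.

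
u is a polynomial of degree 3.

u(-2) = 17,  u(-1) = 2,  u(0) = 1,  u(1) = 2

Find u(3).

-38

Write u(x) = ax³ + bx² + cx + d; the 4 given values yield a linear system in the 4 coefficients.
Solving, u(x) = -2x³ + x² + 2x + 1.
Then u(3) = -38.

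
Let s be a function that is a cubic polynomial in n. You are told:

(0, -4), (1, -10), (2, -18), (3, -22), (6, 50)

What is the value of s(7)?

122

Write s(n) = an³ + bn² + cn + d; the 5 given values yield a linear system in the 4 coefficients.
Solving, s(n) = n³ - 4n² - 3n - 4.
Then s(7) = 122.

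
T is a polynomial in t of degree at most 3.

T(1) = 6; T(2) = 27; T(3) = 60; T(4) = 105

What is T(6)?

First differences: 21, 33, 45. Second differences: 12, 12.
Level-2 differences are constant, so T has degree 2.
Fitting a degree-2 polynomial gives T(t) = 6t² + 3t - 3.
Then T(6) = 231.

231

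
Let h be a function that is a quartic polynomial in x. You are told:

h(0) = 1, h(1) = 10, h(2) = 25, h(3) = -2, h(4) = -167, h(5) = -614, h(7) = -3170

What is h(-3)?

-230

Write h(x) = ax^4 + bx³ + cx² + dx + e; the 7 given values yield a linear system in the 5 coefficients.
Solving, h(x) = -2x^4 + 4x³ + 5x² + 2x + 1.
Then h(-3) = -230.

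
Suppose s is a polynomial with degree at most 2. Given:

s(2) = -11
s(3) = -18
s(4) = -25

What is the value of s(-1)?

10

First differences: -7, -7.
Level-1 differences are constant, so s has degree 1.
Fitting a degree-1 polynomial gives s(m) = -7m + 3.
Then s(-1) = 10.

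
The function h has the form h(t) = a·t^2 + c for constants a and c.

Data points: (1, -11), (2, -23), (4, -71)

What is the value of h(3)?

-43

From h(1) = -11 and h(2) = -23: 1a + c = -11 and 4a + c = -23.
Subtracting: 3a = -12, so a = -4; then c = -11 − (-4)·1 = -7.
So h(t) = -4t² − 7, and h(3) = -43.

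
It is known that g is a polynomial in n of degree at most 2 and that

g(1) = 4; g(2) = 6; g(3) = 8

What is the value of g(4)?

First differences: 2, 2.
Level-1 differences are constant, so g has degree 1.
Extending the table by one column gives the next first difference 2, so g(4) = 8 + 2 = 10.

10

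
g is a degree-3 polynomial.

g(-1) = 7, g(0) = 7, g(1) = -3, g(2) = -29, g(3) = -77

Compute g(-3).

Write g(n) = an³ + bn² + cn + d; the 5 given values yield a linear system in the 4 coefficients.
Solving, g(n) = -n³ - 5n² - 4n + 7.
Then g(-3) = 1.

1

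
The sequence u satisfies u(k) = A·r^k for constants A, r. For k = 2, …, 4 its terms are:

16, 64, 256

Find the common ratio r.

Consecutive ratio: 64/16 = 4, and 256/64 = 4, so r = 4.
Then A·4^2 = 16 gives A = 1, and u(k) = 1·4^k.

4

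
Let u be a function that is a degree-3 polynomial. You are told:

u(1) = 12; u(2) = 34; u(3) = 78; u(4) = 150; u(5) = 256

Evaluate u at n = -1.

First differences: 22, 44, 72, 106. Second differences: 22, 28, 34. Third differences: 6, 6.
Level-3 differences are constant, so u has degree 3.
Fitting a degree-3 polynomial gives u(n) = n³ + 5n² + 6.
Then u(-1) = 10.

10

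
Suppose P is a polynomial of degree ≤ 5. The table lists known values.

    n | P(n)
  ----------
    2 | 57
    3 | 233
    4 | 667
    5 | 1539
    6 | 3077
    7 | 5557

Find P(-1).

First differences: 176, 434, 872, 1538, 2480. Second differences: 258, 438, 666, 942. Third differences: 180, 228, 276. Fourth differences: 48, 48.
Level-4 differences are constant, so P has degree 4.
Fitting a degree-4 polynomial gives P(n) = 2n^4 + 2n³ + n² + 3n - 1.
Then P(-1) = -3.

-3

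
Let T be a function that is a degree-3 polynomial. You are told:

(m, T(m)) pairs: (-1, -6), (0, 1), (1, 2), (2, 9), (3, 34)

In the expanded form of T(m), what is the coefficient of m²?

-3

First differences: 7, 1, 7, 25. Second differences: -6, 6, 18. Third differences: 12, 12.
Level-3 differences are constant, so T has degree 3.
Fitting a degree-3 polynomial gives T(m) = 2m³ - 3m² + 2m + 1.
The coefficient of m² is -3.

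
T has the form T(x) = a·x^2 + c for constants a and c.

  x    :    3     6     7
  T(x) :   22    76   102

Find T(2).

From T(3) = 22 and T(6) = 76: 9a + c = 22 and 36a + c = 76.
Subtracting: 27a = 54, so a = 2; then c = 22 − 2·9 = 4.
So T(x) = 2x² + 4, and T(2) = 12.

12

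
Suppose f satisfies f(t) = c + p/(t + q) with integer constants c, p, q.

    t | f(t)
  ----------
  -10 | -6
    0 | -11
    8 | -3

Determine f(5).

(f(t) − c)(t + q) = p for each data point; the three points give a linear system in c and q, then p follows.
Solving: c = -5, q = -2, p = 12, so f(t) = -5 + 12/(t − 2).
Then f(5) = -5 + 12/3 = -1.

-1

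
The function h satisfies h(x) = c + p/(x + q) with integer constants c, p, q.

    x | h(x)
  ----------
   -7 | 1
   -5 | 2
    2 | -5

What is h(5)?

-3

(h(x) − c)(x + q) = p for each data point; the three points give a linear system in c and q, then p follows.
Solving: c = -1, q = 1, p = -12, so h(x) = -1 − 12/(x + 1).
Then h(5) = -1 − 12/6 = -3.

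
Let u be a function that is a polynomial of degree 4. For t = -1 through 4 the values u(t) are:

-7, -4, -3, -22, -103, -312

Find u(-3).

First differences: 3, 1, -19, -81, -209. Second differences: -2, -20, -62, -128. Third differences: -18, -42, -66. Fourth differences: -24, -24.
Level-4 differences are constant, so u has degree 4.
Fitting a degree-4 polynomial gives u(t) = -t^4 - t³ + 3t - 4.
Then u(-3) = -67.

-67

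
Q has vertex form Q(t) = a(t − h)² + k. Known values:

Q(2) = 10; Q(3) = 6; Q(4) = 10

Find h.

First differences -4, 4; second difference 8 = 2a, so a = 4.
Expanding, the t-coefficient is −2ah = -8h; matching it to the data gives h = 3, and then k = 6.
So Q(t) = 4(t − 3)² + 6.
Hence h = 3.

3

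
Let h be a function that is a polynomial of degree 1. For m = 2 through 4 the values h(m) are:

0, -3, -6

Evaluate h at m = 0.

First differences: -3, -3.
Level-1 differences are constant, so h has degree 1.
Fitting a degree-1 polynomial gives h(m) = -3m + 6.
Then h(0) = 6.

6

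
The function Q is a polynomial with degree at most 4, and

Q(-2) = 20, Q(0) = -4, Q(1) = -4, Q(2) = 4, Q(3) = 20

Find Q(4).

44

Write Q(k) = ak^4 + bk³ + ck² + dk + e; the 5 given values yield a linear system in the 5 coefficients.
Solving, the top 2 coefficients vanish, and Q(k) = 4k² - 4k - 4.
Then Q(4) = 44.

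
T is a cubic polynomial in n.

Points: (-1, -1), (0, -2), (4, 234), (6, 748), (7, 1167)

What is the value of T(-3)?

Write T(n) = an³ + bn² + cn + d; the 5 given values yield a linear system in the 4 coefficients.
Solving, T(n) = 3n³ + 3n² - n - 2.
Then T(-3) = -53.

-53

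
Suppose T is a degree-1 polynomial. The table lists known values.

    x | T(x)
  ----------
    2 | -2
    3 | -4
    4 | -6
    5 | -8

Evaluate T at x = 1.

0

Write T(x) = ax + b; the 4 given values yield a linear system in the 2 coefficients.
Solving, T(x) = -2x + 2.
Then T(1) = 0.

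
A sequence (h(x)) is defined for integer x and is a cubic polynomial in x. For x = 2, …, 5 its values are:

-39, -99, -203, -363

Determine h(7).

Write h(x) = ax³ + bx² + cx + d; the 4 given values yield a linear system in the 4 coefficients.
Solving, h(x) = -2x³ - 4x² - 2x - 3.
Then h(7) = -899.

-899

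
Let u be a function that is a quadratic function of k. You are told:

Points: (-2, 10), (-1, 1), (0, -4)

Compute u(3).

Write u(k) = ak² + bk + c; the 3 given values yield a linear system in the 3 coefficients.
Solving, u(k) = 2k² - 3k - 4.
Then u(3) = 5.

5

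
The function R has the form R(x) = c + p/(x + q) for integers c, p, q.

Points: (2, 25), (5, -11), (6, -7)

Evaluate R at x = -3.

(R(x) − c)(x + q) = p for each data point; the three points give a linear system in c and q, then p follows.
Solving: c = 1, q = -3, p = -24, so R(x) = 1 − 24/(x − 3).
Then R(-3) = 1 − 24/(-6) = 5.

5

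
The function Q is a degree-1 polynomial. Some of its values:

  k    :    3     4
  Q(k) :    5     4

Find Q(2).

Write Q(k) = ak + b; the 2 given values yield a linear system in the 2 coefficients.
Solving, Q(k) = -k + 8.
Then Q(2) = 6.

6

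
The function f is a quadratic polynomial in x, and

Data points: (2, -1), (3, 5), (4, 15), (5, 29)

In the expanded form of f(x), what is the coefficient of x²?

2

First differences: 6, 10, 14. Second differences: 4, 4.
Level-2 differences are constant, so f has degree 2.
Fitting a degree-2 polynomial gives f(x) = 2x² - 4x - 1.
The coefficient of x² is 2.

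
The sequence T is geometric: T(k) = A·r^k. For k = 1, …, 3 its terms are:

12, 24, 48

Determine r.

2

Consecutive ratio: 24/12 = 2, and 48/24 = 2, so r = 2.
Then A·2^1 = 12 gives A = 6, and T(k) = 6·2^k.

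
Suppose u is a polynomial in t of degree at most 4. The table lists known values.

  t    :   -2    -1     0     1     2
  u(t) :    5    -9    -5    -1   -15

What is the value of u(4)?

First differences: -14, 4, 4, -14. Second differences: 18, 0, -18. Third differences: -18, -18.
Level-3 differences are constant, so u has degree 3.
Fitting a degree-3 polynomial gives u(t) = -3t³ + 7t - 5.
Then u(4) = -169.

-169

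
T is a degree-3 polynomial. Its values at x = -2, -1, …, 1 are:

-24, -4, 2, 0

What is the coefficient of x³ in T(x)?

1

Write T(x) = ax³ + bx² + cx + d; the 4 given values yield a linear system in the 4 coefficients.
Solving, T(x) = x³ - 4x² + x + 2.
The coefficient of x³ is 1.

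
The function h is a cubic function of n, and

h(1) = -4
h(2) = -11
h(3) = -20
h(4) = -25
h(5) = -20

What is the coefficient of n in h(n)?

7

Write h(n) = an³ + bn² + cn + d; the 5 given values yield a linear system in the 4 coefficients.
Solving, h(n) = n³ - 7n² + 7n - 5.
The coefficient of n is 7.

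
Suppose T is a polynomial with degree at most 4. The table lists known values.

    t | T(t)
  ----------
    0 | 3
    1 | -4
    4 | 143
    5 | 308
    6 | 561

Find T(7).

Write T(t) = at^4 + bt³ + ct² + dt + e; the 5 given values yield a linear system in the 5 coefficients.
Solving, the leading coefficient vanishes, and T(t) = 3t³ - t² - 9t + 3.
Then T(7) = 920.

920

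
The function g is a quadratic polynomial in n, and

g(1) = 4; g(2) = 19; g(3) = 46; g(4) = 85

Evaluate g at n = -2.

First differences: 15, 27, 39. Second differences: 12, 12.
Level-2 differences are constant, so g has degree 2.
Fitting a degree-2 polynomial gives g(n) = 6n² - 3n + 1.
Then g(-2) = 31.

31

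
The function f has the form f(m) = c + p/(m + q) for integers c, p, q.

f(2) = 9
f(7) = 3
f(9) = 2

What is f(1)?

(f(m) − c)(m + q) = p for each data point; the three points give a linear system in c and q, then p follows.
Solving: c = -3, q = 3, p = 60, so f(m) = -3 + 60/(m + 3).
Then f(1) = -3 + 60/4 = 12.

12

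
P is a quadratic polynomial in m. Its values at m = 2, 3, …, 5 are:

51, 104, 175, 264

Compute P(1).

16

Write P(m) = am² + bm + c; the 4 given values yield a linear system in the 3 coefficients.
Solving, P(m) = 9m² + 8m - 1.
Then P(1) = 16.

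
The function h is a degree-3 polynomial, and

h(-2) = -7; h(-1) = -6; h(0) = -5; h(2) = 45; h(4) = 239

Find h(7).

1010

Write h(t) = at³ + bt² + ct + d; the 5 given values yield a linear system in the 4 coefficients.
Solving, h(t) = 2t³ + 6t² + 5t - 5.
Then h(7) = 1010.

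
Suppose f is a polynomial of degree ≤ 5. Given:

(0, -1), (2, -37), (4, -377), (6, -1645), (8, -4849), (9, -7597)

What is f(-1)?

-7

Write f(k) = ak^5 + bk^4 + ck³ + dk² + ek + p; the 6 given values yield a linear system in the 6 coefficients.
Solving, the leading coefficient vanishes, and f(k) = -k^4 - k³ - 4k² + 2k - 1.
Then f(-1) = -7.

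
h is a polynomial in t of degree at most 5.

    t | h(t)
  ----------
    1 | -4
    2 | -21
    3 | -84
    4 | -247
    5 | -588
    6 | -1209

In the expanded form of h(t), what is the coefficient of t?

3

First differences: -17, -63, -163, -341, -621. Second differences: -46, -100, -178, -280. Third differences: -54, -78, -102. Fourth differences: -24, -24.
Level-4 differences are constant, so h has degree 4.
Fitting a degree-4 polynomial gives h(t) = -t^4 + t³ - 4t² + 3t - 3.
The coefficient of t is 3.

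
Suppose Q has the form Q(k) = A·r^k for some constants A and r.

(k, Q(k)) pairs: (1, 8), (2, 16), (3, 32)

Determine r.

2

Consecutive ratio: 16/8 = 2, and 32/16 = 2, so r = 2.
Then A·2^1 = 8 gives A = 4, and Q(k) = 4·2^k.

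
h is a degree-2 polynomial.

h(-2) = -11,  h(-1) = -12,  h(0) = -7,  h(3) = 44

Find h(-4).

Write h(x) = ax² + bx + c; the 4 given values yield a linear system in the 3 coefficients.
Solving, h(x) = 3x² + 8x - 7.
Then h(-4) = 9.

9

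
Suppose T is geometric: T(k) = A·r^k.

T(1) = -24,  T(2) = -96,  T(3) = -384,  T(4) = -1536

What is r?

4

Consecutive ratio: -96/(-24) = 4, and -384/(-96) = 4, so r = 4.
Then A·4^1 = -24 gives A = -6, and T(k) = -6·4^k.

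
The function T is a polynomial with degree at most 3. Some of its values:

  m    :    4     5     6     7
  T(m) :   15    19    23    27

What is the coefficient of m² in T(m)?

Write T(m) = am³ + bm² + cm + d; the 4 given values yield a linear system in the 4 coefficients.
Solving, the top 2 coefficients vanish, and T(m) = 4m - 1.
The coefficient of m² is 0.

0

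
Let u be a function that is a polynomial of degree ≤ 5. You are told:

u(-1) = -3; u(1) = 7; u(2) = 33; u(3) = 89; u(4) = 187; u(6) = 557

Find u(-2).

Write u(n) = an^5 + bn^4 + cn³ + dn² + en + p; the 6 given values yield a linear system in the 6 coefficients.
Solving, the top 2 coefficients vanish, and u(n) = 2n³ + 3n² + 3n - 1.
Then u(-2) = -11.

-11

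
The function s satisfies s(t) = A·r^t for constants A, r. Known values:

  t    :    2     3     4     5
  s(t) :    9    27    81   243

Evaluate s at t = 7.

Consecutive ratio: 27/9 = 3, and 81/27 = 3, so r = 3.
Then A·3^2 = 9 gives A = 1, and s(t) = 1·3^t.
s(7) = 1·3^7 = 2187.

2187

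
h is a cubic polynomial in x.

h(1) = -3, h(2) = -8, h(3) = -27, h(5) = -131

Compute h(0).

-6

Write h(x) = ax³ + bx² + cx + d; the 4 given values yield a linear system in the 4 coefficients.
Solving, h(x) = -x³ - x² + 5x - 6.
Then h(0) = -6.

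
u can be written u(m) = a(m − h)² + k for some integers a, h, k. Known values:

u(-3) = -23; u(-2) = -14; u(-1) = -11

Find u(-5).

-59

First differences 9, 3; second difference -6 = 2a, so a = -3.
Expanding, the m-coefficient is −2ah = 6h; matching it to the data gives h = -1, and then k = -11.
So u(m) = -3(m + 1)² − 11.
u(-5) = -3·(-4)² − 11 = -59.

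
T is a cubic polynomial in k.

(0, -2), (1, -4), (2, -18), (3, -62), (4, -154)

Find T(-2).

First differences: -2, -14, -44, -92. Second differences: -12, -30, -48. Third differences: -18, -18.
Level-3 differences are constant, so T has degree 3.
Fitting a degree-3 polynomial gives T(k) = -3k³ + 3k² - 2k - 2.
Then T(-2) = 38.

38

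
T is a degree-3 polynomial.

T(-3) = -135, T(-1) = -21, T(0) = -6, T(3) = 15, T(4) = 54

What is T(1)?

Write T(n) = an³ + bn² + cn + d; the 5 given values yield a linear system in the 4 coefficients.
Solving, T(n) = 2n³ - 6n² + 7n - 6.
Then T(1) = -3.

-3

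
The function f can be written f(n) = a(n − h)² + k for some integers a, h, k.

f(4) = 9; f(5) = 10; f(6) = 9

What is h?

5

First differences 1, -1; second difference -2 = 2a, so a = -1.
Expanding, the n-coefficient is −2ah = 2h; matching it to the data gives h = 5, and then k = 10.
So f(n) = -1(n − 5)² + 10.
Hence h = 5.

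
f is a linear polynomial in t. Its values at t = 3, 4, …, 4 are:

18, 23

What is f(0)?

Write f(t) = at + b; the 2 given values yield a linear system in the 2 coefficients.
Solving, f(t) = 5t + 3.
Then f(0) = 3.

3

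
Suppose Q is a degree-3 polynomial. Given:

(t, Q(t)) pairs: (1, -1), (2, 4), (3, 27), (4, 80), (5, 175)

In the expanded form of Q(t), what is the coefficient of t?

First differences: 5, 23, 53, 95. Second differences: 18, 30, 42. Third differences: 12, 12.
Level-3 differences are constant, so Q has degree 3.
Fitting a degree-3 polynomial gives Q(t) = 2t³ - 3t².
The coefficient of t is 0.

0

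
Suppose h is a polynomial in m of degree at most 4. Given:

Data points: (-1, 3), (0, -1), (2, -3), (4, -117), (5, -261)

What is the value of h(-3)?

107

Write h(m) = am^4 + bm³ + cm² + dm + e; the 5 given values yield a linear system in the 5 coefficients.
Solving, the leading coefficient vanishes, and h(m) = -3m³ + 4m² + 3m - 1.
Then h(-3) = 107.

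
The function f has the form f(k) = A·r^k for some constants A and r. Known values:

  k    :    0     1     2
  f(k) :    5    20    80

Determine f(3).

320

Consecutive ratio: 20/5 = 4, and 80/20 = 4, so r = 4.
Then A·4^0 = 5 gives A = 5, and f(k) = 5·4^k.
f(3) = 5·4^3 = 320.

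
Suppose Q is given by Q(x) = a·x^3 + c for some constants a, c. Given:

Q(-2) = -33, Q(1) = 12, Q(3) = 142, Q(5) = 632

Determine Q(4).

327

From Q(-2) = -33 and Q(1) = 12: -8a + c = -33 and 1a + c = 12.
Subtracting: 9a = 45, so a = 5; then c = -33 − 5·(-8) = 7.
So Q(x) = 5x³ + 7, and Q(4) = 327.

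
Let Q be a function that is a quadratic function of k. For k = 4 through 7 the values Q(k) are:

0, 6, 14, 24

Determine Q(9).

50

First differences: 6, 8, 10. Second differences: 2, 2.
Level-2 differences are constant, so Q has degree 2.
Fitting a degree-2 polynomial gives Q(k) = k² - 3k - 4.
Then Q(9) = 50.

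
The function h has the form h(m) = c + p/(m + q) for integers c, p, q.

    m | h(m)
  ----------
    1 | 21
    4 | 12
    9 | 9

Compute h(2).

(h(m) − c)(m + q) = p for each data point; the three points give a linear system in c and q, then p follows.
Solving: c = 6, q = 1, p = 30, so h(m) = 6 + 30/(m + 1).
Then h(2) = 6 + 30/3 = 16.

16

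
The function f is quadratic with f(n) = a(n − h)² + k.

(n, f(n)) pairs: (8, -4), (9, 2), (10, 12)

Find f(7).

First differences 6, 10; second difference 4 = 2a, so a = 2.
Expanding, the n-coefficient is −2ah = -4h; matching it to the data gives h = 7, and then k = -6.
So f(n) = 2(n − 7)² − 6.
f(7) = 2·0² − 6 = -6.

-6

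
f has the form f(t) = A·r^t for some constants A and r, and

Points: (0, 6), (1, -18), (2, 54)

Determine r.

Consecutive ratio: -18/6 = -3, and 54/(-18) = -3, so r = -3.
Then A·(-3)^0 = 6 gives A = 6, and f(t) = 6·(-3)^t.

-3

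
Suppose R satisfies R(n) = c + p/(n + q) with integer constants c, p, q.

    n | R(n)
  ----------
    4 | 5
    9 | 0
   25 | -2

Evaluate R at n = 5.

(R(n) − c)(n + q) = p for each data point; the three points give a linear system in c and q, then p follows.
Solving: c = -3, q = -1, p = 24, so R(n) = -3 + 24/(n − 1).
Then R(5) = -3 + 24/4 = 3.

3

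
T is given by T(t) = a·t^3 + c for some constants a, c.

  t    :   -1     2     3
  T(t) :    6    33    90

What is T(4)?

From T(-1) = 6 and T(2) = 33: -1a + c = 6 and 8a + c = 33.
Subtracting: 9a = 27, so a = 3; then c = 6 − 3·(-1) = 9.
So T(t) = 3t³ + 9, and T(4) = 201.

201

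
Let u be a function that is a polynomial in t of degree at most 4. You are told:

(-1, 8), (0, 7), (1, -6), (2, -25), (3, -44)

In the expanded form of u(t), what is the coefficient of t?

-8

Write u(t) = at^4 + bt³ + ct² + dt + e; the 5 given values yield a linear system in the 5 coefficients.
Solving, the leading coefficient vanishes, and u(t) = t³ - 6t² - 8t + 7.
The coefficient of t is -8.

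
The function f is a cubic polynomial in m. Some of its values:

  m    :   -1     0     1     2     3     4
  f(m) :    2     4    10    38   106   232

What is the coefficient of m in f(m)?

First differences: 2, 6, 28, 68, 126. Second differences: 4, 22, 40, 58. Third differences: 18, 18, 18.
Level-3 differences are constant, so f has degree 3.
Fitting a degree-3 polynomial gives f(m) = 3m³ + 2m² + m + 4.
The coefficient of m is 1.

1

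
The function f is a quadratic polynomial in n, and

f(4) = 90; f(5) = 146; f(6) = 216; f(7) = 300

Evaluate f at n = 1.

First differences: 56, 70, 84. Second differences: 14, 14.
Level-2 differences are constant, so f has degree 2.
Fitting a degree-2 polynomial gives f(n) = 7n² - 7n + 6.
Then f(1) = 6.

6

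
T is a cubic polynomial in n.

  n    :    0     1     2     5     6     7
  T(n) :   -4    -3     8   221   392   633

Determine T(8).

956

Write T(n) = an³ + bn² + cn + d; the 6 given values yield a linear system in the 4 coefficients.
Solving, T(n) = 2n³ - n² - 4.
Then T(8) = 956.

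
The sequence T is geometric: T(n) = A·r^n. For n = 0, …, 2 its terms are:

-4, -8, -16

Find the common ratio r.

Consecutive ratio: -8/(-4) = 2, and -16/(-8) = 2, so r = 2.
Then A·2^0 = -4 gives A = -4, and T(n) = -4·2^n.

2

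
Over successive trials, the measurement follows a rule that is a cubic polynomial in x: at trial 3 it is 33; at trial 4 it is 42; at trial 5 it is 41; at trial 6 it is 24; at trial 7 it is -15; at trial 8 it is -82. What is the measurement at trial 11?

-511

Write the value at x as P(x).
First differences: 9, -1, -17, -39, -67. Second differences: -10, -16, -22, -28. Third differences: -6, -6, -6.
Level-3 differences are constant, so P has degree 3.
Fitting a degree-3 polynomial gives P(x) = -x³ + 7x² - 3x + 6.
Then P(11) = -511.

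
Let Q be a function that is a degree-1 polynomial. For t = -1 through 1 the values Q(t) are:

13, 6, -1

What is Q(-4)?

34

Write Q(t) = at + b; the 3 given values yield a linear system in the 2 coefficients.
Solving, Q(t) = -7t + 6.
Then Q(-4) = 34.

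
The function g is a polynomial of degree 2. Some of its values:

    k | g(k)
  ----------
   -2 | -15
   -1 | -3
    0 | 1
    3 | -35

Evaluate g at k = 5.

-99

Write g(k) = ak² + bk + c; the 4 given values yield a linear system in the 3 coefficients.
Solving, g(k) = -4k² + 1.
Then g(5) = -99.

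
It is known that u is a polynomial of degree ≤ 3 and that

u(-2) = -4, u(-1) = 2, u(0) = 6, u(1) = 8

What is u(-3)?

-12

First differences: 6, 4, 2. Second differences: -2, -2.
Level-2 differences are constant, so u has degree 2.
Fitting a degree-2 polynomial gives u(t) = -t² + 3t + 6.
Then u(-3) = -12.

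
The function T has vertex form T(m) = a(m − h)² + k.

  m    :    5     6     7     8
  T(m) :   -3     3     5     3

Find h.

First differences 6, 2, -2; second difference -4 = 2a, so a = -2.
Expanding, the m-coefficient is −2ah = 4h; matching it to the data gives h = 7, and then k = 5.
So T(m) = -2(m − 7)² + 5.
Hence h = 7.

7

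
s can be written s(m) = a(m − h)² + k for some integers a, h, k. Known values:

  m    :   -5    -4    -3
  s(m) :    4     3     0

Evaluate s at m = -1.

-12

First differences -1, -3; second difference -2 = 2a, so a = -1.
Expanding, the m-coefficient is −2ah = 2h; matching it to the data gives h = -5, and then k = 4.
So s(m) = -1(m + 5)² + 4.
s(-1) = -1·4² + 4 = -12.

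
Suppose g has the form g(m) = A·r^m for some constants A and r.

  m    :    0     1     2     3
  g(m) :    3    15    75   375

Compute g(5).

Consecutive ratio: 15/3 = 5, and 75/15 = 5, so r = 5.
Then A·5^0 = 3 gives A = 3, and g(m) = 3·5^m.
g(5) = 3·5^5 = 9375.

9375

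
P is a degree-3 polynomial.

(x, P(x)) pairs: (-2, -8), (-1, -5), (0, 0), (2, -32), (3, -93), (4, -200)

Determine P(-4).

40

Write P(x) = ax³ + bx² + cx + d; the 6 given values yield a linear system in the 4 coefficients.
Solving, P(x) = -2x³ - 5x² + 2x.
Then P(-4) = 40.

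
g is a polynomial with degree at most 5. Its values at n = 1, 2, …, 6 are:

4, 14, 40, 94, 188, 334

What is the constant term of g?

First differences: 10, 26, 54, 94, 146. Second differences: 16, 28, 40, 52. Third differences: 12, 12, 12.
Level-3 differences are constant, so g has degree 3.
Fitting a degree-3 polynomial gives g(n) = 2n³ - 4n² + 8n - 2.
The constant term is g(0) = -2.

-2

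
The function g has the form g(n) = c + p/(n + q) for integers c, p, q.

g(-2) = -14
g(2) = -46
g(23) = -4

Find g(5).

(g(n) − c)(n + q) = p for each data point; the three points give a linear system in c and q, then p follows.
Solving: c = -6, q = -3, p = 40, so g(n) = -6 + 40/(n − 3).
Then g(5) = -6 + 40/2 = 14.

14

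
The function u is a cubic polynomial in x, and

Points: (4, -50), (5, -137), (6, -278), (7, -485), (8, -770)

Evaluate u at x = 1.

7

Write u(x) = ax³ + bx² + cx + d; the 5 given values yield a linear system in the 4 coefficients.
Solving, u(x) = -2x³ + 3x² + 8x - 2.
Then u(1) = 7.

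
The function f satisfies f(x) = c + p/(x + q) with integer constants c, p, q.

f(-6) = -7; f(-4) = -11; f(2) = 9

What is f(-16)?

-3

(f(x) − c)(x + q) = p for each data point; the three points give a linear system in c and q, then p follows.
Solving: c = -1, q = 1, p = 30, so f(x) = -1 + 30/(x + 1).
Then f(-16) = -1 + 30/(-15) = -3.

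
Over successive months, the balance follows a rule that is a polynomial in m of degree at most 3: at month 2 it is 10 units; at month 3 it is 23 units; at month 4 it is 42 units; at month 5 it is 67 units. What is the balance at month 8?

Write the value at m as P(m).
First differences: 13, 19, 25. Second differences: 6, 6.
Level-2 differences are constant, so P has degree 2.
Fitting a degree-2 polynomial gives P(m) = 3m² - 2m + 2.
Then P(8) = 178.

178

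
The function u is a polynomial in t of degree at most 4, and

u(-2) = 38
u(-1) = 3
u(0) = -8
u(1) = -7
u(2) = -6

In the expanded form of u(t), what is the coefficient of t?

First differences: -35, -11, 1, 1. Second differences: 24, 12, 0. Third differences: -12, -12.
Level-3 differences are constant, so u has degree 3.
Fitting a degree-3 polynomial gives u(t) = -2t³ + 6t² - 3t - 8.
The coefficient of t is -3.

-3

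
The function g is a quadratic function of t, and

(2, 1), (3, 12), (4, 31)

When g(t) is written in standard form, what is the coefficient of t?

Write g(t) = at² + bt + c; the 3 given values yield a linear system in the 3 coefficients.
Solving, g(t) = 4t² - 9t + 3.
The coefficient of t is -9.

-9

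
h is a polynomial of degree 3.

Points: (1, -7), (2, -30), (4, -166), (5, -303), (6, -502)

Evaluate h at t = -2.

26

Write h(t) = at³ + bt² + ct + d; the 5 given values yield a linear system in the 4 coefficients.
Solving, h(t) = -2t³ - t² - 6t + 2.
Then h(-2) = 26.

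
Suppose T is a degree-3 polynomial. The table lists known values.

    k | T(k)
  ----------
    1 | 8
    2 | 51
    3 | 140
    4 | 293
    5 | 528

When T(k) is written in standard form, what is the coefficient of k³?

Write T(k) = ak³ + bk² + ck + d; the 5 given values yield a linear system in the 4 coefficients.
Solving, T(k) = 3k³ + 5k² + 7k - 7.
The coefficient of k³ is 3.

3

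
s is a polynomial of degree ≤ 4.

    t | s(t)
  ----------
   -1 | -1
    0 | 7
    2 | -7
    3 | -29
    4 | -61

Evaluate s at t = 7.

Write s(t) = at^4 + bt³ + ct² + dt + e; the 5 given values yield a linear system in the 5 coefficients.
Solving, the top 2 coefficients vanish, and s(t) = -5t² + 3t + 7.
Then s(7) = -217.

-217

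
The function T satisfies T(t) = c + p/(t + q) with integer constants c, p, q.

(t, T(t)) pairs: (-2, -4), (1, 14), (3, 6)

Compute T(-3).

-2

(T(t) − c)(t + q) = p for each data point; the three points give a linear system in c and q, then p follows.
Solving: c = 2, q = 0, p = 12, so T(t) = 2 + 12/(t + 0).
Then T(-3) = 2 + 12/(-3) = -2.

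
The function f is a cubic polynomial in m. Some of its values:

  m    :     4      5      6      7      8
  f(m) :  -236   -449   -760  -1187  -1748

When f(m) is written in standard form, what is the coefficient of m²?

First differences: -213, -311, -427, -561. Second differences: -98, -116, -134. Third differences: -18, -18.
Level-3 differences are constant, so f has degree 3.
Fitting a degree-3 polynomial gives f(m) = -3m³ - 4m² + 6m - 4.
The coefficient of m² is -4.

-4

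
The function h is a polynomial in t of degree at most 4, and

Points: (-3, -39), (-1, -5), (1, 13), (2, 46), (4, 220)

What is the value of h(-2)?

Write h(t) = at^4 + bt³ + ct² + dt + e; the 5 given values yield a linear system in the 5 coefficients.
Solving, the leading coefficient vanishes, and h(t) = 2t³ + 4t² + 7t.
Then h(-2) = -14.

-14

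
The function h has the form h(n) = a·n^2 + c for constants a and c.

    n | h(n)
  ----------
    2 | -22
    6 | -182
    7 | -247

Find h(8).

From h(2) = -22 and h(6) = -182: 4a + c = -22 and 36a + c = -182.
Subtracting: 32a = -160, so a = -5; then c = -22 − (-5)·4 = -2.
So h(n) = -5n² − 2, and h(8) = -322.

-322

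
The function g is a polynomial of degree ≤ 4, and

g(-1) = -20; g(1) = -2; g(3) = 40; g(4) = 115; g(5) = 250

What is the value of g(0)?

-5

Write g(n) = an^4 + bn³ + cn² + dn + e; the 5 given values yield a linear system in the 5 coefficients.
Solving, the leading coefficient vanishes, and g(n) = 3n³ - 6n² + 6n - 5.
Then g(0) = -5.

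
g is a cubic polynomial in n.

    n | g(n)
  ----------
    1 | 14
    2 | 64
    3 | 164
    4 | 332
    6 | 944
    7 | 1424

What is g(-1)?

-8

Write g(n) = an³ + bn² + cn + d; the 6 given values yield a linear system in the 4 coefficients.
Solving, g(n) = 3n³ + 7n² + 8n - 4.
Then g(-1) = -8.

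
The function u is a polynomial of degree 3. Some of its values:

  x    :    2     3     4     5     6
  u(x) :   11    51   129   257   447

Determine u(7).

711

First differences: 40, 78, 128, 190. Second differences: 38, 50, 62. Third differences: 12, 12.
Level-3 differences are constant, so u has degree 3.
Extending the table by one column gives the next first difference 264, so u(7) = 447 + 264 = 711.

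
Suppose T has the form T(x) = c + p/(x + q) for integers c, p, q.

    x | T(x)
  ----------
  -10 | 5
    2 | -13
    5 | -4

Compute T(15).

(T(x) − c)(x + q) = p for each data point; the three points give a linear system in c and q, then p follows.
Solving: c = 2, q = 0, p = -30, so T(x) = 2 − 30/(x + 0).
Then T(15) = 2 − 30/15 = 0.

0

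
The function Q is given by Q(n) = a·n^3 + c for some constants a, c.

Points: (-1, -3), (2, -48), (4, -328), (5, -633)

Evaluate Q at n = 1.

From Q(-1) = -3 and Q(2) = -48: -1a + c = -3 and 8a + c = -48.
Subtracting: 9a = -45, so a = -5; then c = -3 − (-5)·(-1) = -8.
So Q(n) = -5n³ − 8, and Q(1) = -13.

-13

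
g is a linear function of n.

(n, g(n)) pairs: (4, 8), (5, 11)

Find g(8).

Write g(n) = an + b; the 2 given values yield a linear system in the 2 coefficients.
Solving, g(n) = 3n - 4.
Then g(8) = 20.

20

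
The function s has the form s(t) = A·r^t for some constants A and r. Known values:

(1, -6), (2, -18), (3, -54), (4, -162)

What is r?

3

Consecutive ratio: -18/(-6) = 3, and -54/(-18) = 3, so r = 3.
Then A·3^1 = -6 gives A = -2, and s(t) = -2·3^t.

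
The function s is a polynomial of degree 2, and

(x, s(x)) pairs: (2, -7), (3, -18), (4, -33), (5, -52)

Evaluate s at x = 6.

-75

Write s(x) = ax² + bx + c; the 4 given values yield a linear system in the 3 coefficients.
Solving, s(x) = -2x² - x + 3.
Then s(6) = -75.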